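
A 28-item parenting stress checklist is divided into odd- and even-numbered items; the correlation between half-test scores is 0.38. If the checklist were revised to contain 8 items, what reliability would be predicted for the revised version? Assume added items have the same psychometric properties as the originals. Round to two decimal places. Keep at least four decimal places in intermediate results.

0.26

First correct the split-half correlation to full-test reliability: r_full = 2 × 0.38 / (1 + 0.38) ≈ 0.5507
Then adjust to 8 items: n = 8/28 = 0.2857
r_new = n·r_full / (1 + (n − 1)·r_full) = 0.1573 / 0.6066 ≈ 0.2593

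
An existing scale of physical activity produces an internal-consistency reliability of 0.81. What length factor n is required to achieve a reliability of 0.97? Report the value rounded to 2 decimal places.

7.58

Invert Spearman-Brown to solve for n:
n = r*(1 − r) / [ r (1 − r*) ]
n = 0.97 × (1 − 0.81) / [ 0.81 × (1 − 0.97) ]
  = 0.1843 / 0.0243 = 7.5844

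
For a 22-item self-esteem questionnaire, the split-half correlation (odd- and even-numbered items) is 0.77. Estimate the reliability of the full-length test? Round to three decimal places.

Each half is half the length of the full test, so the full test is n = 2 times a half.
r_full = 2(0.77) / (1 + 0.77)
r_full = 1.5400 / 1.7700 ≈ 0.8701

0.870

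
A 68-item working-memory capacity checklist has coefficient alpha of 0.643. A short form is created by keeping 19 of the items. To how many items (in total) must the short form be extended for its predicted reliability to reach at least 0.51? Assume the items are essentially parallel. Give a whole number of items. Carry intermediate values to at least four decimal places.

40

Short-form reliability: n = 19/68 = 0.2794; r_19 = n·r/(1+(n−1)r) ≈ 0.3348
Then solve for n' with r_old = 0.3348, r_target = 0.51: n' = 0.51(1 − 0.3348)/[0.3348(1 − 0.51)] = 2.0680
Items = 2.0680 × 19 ≈ 39.29 → 40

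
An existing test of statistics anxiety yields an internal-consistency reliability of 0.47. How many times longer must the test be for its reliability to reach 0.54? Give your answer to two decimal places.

n = 0.54 × (1 − 0.47) / [ 0.47 × (1 − 0.54) ]
n = 0.2862 / 0.2162 ≈ 1.3238

1.32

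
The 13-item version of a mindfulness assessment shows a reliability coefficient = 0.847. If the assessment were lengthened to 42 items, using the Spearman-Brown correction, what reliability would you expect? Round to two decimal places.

The new length is 42/13 = 3.2308 times the old.
By Spearman-Brown, r_new = n r / (1 + (n − 1) r).
r_new = (3.2308 × 0.847) / (1 + (3.2308 − 1) × 0.847)
     = 2.7365 / 2.8895 = 0.9470

0.95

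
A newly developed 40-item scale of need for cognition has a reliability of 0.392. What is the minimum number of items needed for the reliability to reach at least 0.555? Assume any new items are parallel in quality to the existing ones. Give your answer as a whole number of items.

78

n = 0.555 × (1 − 0.392) / [ 0.392 × (1 − 0.555) ]
  = 0.337440 / 0.174440 = 1.9344
1.9344 × 40 = 77.38 → 78 items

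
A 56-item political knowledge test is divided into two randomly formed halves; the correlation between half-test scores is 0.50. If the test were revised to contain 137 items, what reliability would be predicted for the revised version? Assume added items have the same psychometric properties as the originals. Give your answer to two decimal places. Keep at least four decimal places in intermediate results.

0.83

Full-test reliability from the split-half r: r_full = 2(0.50)/(1 + 0.50) = 0.6667
Length factor from 56 to 137 items: n = 137/56 = 2.4464
r_new = n·r_full / (1 + (n − 1)·r_full) = 1.6310 / 1.9643 ≈ 0.8303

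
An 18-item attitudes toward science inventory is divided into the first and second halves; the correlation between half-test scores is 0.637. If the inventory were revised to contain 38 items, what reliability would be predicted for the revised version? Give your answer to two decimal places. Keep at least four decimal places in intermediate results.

0.88

Spearman-Brown correction (n = 2): r_full = 2·0.637/(1 + 0.637) = 0.7783
Length factor from 18 to 38 items: n = 38/18 = 2.1111
r_new = n·r_full / (1 + (n − 1)·r_full) = 1.6431 / 1.8648 ≈ 0.8811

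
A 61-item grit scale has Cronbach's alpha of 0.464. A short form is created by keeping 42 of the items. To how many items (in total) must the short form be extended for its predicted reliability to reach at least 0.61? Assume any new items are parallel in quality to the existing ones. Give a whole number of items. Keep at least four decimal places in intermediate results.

First, r for the 42-item form: n = 42/61 = 0.6885, so r_42 = 0.6885·0.464/(1 + (0.6885 − 1)·0.464) = 0.3734
Then solve for n' with r_old = 0.3734, r_target = 0.61: n' = 0.61(1 − 0.3734)/[0.3734(1 − 0.61)] = 2.6247
Total items = 2.6247 × 42 = 110.24, rounded up to 111.

111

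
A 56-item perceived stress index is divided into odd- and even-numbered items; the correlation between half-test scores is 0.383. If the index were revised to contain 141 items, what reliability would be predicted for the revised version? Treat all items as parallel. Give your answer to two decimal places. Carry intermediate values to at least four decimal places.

0.76

Full-test reliability from the split-half r: r_full = 2(0.383)/(1 + 0.383) = 0.5539
Length factor from 56 to 141 items: n = 141/56 = 2.5179
r_new = n·r_full / (1 + (n − 1)·r_full) = 1.3947 / 1.8408 ≈ 0.7577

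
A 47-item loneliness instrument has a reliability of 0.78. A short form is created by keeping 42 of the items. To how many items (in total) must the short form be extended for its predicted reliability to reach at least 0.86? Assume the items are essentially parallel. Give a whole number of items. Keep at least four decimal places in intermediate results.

First, r for the 42-item form: n = 42/47 = 0.8936, so r_42 = 0.8936·0.78/(1 + (0.8936 − 1)·0.78) = 0.7601
Length factor from the short form to reach 0.86: n' = 0.86(1 − 0.7601) / [0.7601(1 − 0.86)] ≈ 1.9388
Items = 1.9388 × 42 ≈ 81.43 → 82

82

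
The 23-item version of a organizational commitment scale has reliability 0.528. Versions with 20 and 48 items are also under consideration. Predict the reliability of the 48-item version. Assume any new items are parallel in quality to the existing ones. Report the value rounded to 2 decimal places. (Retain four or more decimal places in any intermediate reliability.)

0.70

The 20-item form is not needed; work directly from the 23-item form with n = 48/23 = 2.0870.
r_{48} = n·r / (1 + (n − 1)·r) = 1.1019 / 1.5739 ≈ 0.7001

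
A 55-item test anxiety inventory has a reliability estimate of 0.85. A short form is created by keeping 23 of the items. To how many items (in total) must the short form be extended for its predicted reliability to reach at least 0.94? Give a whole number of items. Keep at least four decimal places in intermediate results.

First, r for the 23-item form: n = 23/55 = 0.4182, so r_23 = 0.4182·0.85/(1 + (0.4182 − 1)·0.85) = 0.7032
Length factor from the short form to reach 0.94: n' = 0.94(1 − 0.7032) / [0.7032(1 − 0.94)] ≈ 6.6124
Items = 6.6124 × 23 ≈ 152.09 → 153

153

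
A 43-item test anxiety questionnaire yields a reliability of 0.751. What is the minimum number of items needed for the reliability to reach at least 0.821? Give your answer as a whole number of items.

Invert Spearman-Brown to solve for n:
n = r_target (1 − r_old) / [ r_old (1 − r_target) ]
n = [0.821 × 0.249] / [0.751 × 0.179]
  = 0.204429 / 0.134429 = 1.5207
Items needed = n × 43 = 1.5207 × 43 ≈ 65.39 → round up to 66

66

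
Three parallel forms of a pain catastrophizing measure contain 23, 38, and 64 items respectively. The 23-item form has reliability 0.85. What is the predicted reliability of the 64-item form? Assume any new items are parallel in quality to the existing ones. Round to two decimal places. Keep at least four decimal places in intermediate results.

The 38-item form is not needed; work directly from the 23-item form with n = 64/23 = 2.7826.
r_{64} = n·r / (1 + (n − 1)·r) = 2.3652 / 2.5152 ≈ 0.9404

0.94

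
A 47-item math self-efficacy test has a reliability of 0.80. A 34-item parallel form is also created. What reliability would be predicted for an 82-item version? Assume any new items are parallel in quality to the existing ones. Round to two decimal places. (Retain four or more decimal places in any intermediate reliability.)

0.87

Only the ratio of lengths matters: n = 82/47 = 1.7447
r_{82} = n·r / (1 + (n − 1)·r) = 1.3958 / 1.5958 ≈ 0.8747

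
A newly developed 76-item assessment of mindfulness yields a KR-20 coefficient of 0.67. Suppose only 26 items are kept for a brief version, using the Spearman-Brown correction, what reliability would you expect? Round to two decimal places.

0.41

The new length is 26/76 = 0.3421 times the old.
r_new = 0.3421·0.67 / [1 + (0.3421 − 1)·0.67]
r_new = 0.2292 / 0.5592 ≈ 0.4099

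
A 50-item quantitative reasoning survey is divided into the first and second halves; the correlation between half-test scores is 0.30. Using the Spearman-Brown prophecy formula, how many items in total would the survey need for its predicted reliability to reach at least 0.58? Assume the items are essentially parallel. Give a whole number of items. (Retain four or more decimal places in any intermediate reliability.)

Corrected full-test reliability: r_full = 2 × 0.30 / (1 + 0.30) ≈ 0.4615
Solve Spearman-Brown for n: n = 0.58(1 − 0.4615) / [0.4615(1 − 0.58)] = 1.6114
Required items = 1.6114 × 50 = 80.57, so 81 items.

81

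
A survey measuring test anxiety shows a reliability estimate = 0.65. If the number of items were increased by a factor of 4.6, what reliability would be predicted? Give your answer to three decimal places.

Apply the Spearman-Brown prophecy formula, r' = nr / [1 + (n − 1)r]:
r_new = (4.6 × 0.65) / (1 + (4.6 − 1) × 0.65)
r_new = 2.9900 / 3.3400 ≈ 0.8952

0.895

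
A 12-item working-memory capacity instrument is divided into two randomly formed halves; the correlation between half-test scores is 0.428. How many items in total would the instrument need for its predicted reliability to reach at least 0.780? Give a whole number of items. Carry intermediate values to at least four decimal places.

29

r_full = 2(0.428)/(1 + 0.428) = 0.5994
Solve Spearman-Brown for n: n = 0.780(1 − 0.5994) / [0.5994(1 − 0.780)] = 2.3696
Items = 2.3696 × 12 ≈ 28.44 → 29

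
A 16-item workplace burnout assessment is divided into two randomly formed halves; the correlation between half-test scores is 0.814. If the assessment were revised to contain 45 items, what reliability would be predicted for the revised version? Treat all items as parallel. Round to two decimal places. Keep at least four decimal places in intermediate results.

First correct the split-half correlation to full-test reliability: r_full = 2 × 0.814 / (1 + 0.814) ≈ 0.8975
Length factor from 16 to 45 items: n = 45/16 = 2.8125
r_new = n·r_full / (1 + (n − 1)·r_full) = 2.5242 / 2.6267 ≈ 0.9610

0.96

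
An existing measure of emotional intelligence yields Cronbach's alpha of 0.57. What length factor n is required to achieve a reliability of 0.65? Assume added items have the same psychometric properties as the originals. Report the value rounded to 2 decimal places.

1.40

Spearman-Brown solved for the length factor n:
n = r*(1 − r) / [ r (1 − r*) ]
n = 0.65(1 − 0.57) / [0.57(1 − 0.65)]
n = 0.2795 / 0.1995 ≈ 1.4010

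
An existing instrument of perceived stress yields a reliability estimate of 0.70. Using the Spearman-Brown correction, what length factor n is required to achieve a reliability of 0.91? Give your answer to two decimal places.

4.33

n = [0.91 × 0.30] / [0.70 × 0.09]
  = 0.2730 / 0.0630 = 4.3333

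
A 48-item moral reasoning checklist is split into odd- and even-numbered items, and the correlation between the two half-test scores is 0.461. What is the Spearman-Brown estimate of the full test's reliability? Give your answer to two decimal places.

Each half is half the length of the full test, so the full test is n = 2 times a half.
r_full = 2r_hh / (1 + r_hh) = 2 × 0.461 / (1 + 0.461)
       = 0.9220 / 1.4610 = 0.6311

0.63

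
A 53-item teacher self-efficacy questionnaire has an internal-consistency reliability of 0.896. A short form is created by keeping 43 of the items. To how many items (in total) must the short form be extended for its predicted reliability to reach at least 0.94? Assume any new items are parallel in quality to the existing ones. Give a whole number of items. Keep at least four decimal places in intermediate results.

Short-form reliability: n = 43/53 = 0.8113; r_43 = n·r/(1+(n−1)r) ≈ 0.8748
Length factor from the short form to reach 0.94: n' = 0.94(1 − 0.8748) / [0.8748(1 − 0.94)] ≈ 2.2422
Items = 2.2422 × 43 ≈ 96.41 → 97

97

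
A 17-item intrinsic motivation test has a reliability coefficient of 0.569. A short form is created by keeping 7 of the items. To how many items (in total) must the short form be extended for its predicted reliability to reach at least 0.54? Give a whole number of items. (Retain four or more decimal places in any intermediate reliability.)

16

First, r for the 7-item form: n = 7/17 = 0.4118, so r_7 = 0.4118·0.569/(1 + (0.4118 − 1)·0.569) = 0.3522
Length factor from the short form to reach 0.54: n' = 0.54(1 − 0.3522) / [0.3522(1 − 0.54)] ≈ 2.1592
Total items = 2.1592 × 7 = 15.11, rounded up to 16.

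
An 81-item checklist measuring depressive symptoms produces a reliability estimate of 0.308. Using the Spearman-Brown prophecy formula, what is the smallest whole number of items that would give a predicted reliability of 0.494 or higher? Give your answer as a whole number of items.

Rearranging the Spearman-Brown formula for n,
n = r*(1 − r) / [ r (1 − r*) ]
n = [0.494 × 0.692] / [0.308 × 0.506]
n = 0.341848 / 0.155848 ≈ 2.1935
2.1935 × 81 = 177.67 → 178 items

178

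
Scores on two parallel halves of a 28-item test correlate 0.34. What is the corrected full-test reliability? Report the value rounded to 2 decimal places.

r_full = 2r_hh / (1 + r_hh) = 2 × 0.34 / (1 + 0.34)
r_full = 0.6800 / 1.3400 ≈ 0.5075

0.51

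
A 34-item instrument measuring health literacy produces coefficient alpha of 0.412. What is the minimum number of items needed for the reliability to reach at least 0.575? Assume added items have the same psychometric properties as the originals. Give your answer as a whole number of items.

66

Invert Spearman-Brown to solve for n:
n = r_target (1 − r_old) / [ r_old (1 − r_target) ]
n = 0.575 × (1 − 0.412) / [ 0.412 × (1 − 0.575) ]
n = 0.338100 / 0.175100 ≈ 1.9309
So the test needs 1.9309 × 34 ≈ 65.65 items; rounding up, 66.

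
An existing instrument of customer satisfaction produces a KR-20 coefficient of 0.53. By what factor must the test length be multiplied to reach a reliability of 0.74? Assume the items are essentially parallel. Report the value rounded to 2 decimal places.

Rearranging the Spearman-Brown formula for n,
n = r_target (1 − r_old) / [ r_old (1 − r_target) ]
n = [0.74 × 0.47] / [0.53 × 0.26]
n = 0.3478 / 0.1378 ≈ 2.5239

2.52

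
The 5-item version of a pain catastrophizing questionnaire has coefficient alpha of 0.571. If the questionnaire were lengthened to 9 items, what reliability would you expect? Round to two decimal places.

0.71

Length ratio n = 9/5 = 1.8
r_new = 1.8·0.571 / [1 + (1.8 − 1)·0.571]
     = 1.0278 / 1.4568 = 0.7055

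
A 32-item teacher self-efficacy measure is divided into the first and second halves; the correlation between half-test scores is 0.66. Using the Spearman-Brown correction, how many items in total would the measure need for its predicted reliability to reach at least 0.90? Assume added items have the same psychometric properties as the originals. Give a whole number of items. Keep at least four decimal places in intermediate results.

r_full = 2(0.66)/(1 + 0.66) = 0.7952
n = r_tgt(1 − r_full) / [r_full(1 − r_tgt)] = 0.90 × 0.2048 / (0.7952 × 0.10) ≈ 2.3179
Items = 2.3179 × 32 ≈ 74.17 → 75

75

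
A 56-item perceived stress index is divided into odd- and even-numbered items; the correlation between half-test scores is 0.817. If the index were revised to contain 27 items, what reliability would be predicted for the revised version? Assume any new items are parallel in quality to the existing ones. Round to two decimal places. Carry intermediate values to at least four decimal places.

0.81

Full-test reliability from the split-half r: r_full = 2(0.817)/(1 + 0.817) = 0.8993
Length factor from 56 to 27 items: n = 27/56 = 0.4821
r_new = n·r_full / (1 + (n − 1)·r_full) = 0.4336 / 0.5343 ≈ 0.8115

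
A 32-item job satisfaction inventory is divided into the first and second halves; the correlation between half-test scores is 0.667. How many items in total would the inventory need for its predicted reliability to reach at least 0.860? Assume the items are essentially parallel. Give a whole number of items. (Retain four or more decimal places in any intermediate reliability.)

50

r_full = 2(0.667)/(1 + 0.667) = 0.8002
Solve Spearman-Brown for n: n = 0.860(1 − 0.8002) / [0.8002(1 − 0.860)] = 1.5338
Items = 1.5338 × 32 ≈ 49.08 → 50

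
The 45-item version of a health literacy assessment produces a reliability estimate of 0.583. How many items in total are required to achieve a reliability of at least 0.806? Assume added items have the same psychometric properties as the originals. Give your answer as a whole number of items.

Spearman-Brown solved for the length factor n:
n = r_target (1 − r_old) / [ r_old (1 − r_target) ]
n = [0.806 × 0.417] / [0.583 × 0.194]
n = 0.336102 / 0.113102 ≈ 2.9717
Items needed = n × 45 = 2.9717 × 45 ≈ 133.73 → round up to 134

134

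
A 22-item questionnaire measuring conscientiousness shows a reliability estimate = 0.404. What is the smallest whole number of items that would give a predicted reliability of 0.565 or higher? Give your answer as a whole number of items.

43

Invert Spearman-Brown to solve for n:
n = r*(1 − r) / [ r (1 − r*) ]
n = 0.565 × (1 − 0.404) / [ 0.404 × (1 − 0.565) ]
  = 0.336740 / 0.175740 = 1.9161
So the test needs 1.9161 × 22 ≈ 42.15 items; rounding up, 43.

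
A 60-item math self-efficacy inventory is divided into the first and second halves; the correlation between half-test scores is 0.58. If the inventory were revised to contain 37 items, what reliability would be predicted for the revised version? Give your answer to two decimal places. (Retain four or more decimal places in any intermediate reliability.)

Spearman-Brown correction (n = 2): r_full = 2·0.58/(1 + 0.58) = 0.7342
Then adjust to 37 items: n = 37/60 = 0.6167
r_new = n·r_full / (1 + (n − 1)·r_full) = 0.4528 / 0.7186 ≈ 0.6301

0.63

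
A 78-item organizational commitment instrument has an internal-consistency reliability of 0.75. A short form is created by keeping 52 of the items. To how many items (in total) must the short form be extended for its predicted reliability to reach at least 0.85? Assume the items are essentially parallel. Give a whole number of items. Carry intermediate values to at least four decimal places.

Short-form reliability: n = 52/78 = 0.6667; r_52 = n·r/(1+(n−1)r) ≈ 0.6667
Then solve for n' with r_old = 0.6667, r_target = 0.85: n' = 0.85(1 − 0.6667)/[0.6667(1 − 0.85)] = 2.8329
Items = 2.8329 × 52 ≈ 147.31 → 148

148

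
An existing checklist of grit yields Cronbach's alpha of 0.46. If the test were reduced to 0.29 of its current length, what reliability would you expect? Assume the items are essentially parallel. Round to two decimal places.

0.20

Spearman-Brown: r_new = n·r / (1 + (n − 1)·r)
r_new = (0.29 × 0.46) / (1 + (0.29 − 1) × 0.46)
     = 0.1334 / 0.6734 = 0.1981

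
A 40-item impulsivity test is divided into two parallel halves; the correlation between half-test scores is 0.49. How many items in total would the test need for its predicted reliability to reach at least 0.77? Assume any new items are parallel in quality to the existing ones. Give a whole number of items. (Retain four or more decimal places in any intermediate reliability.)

r_full = 2(0.49)/(1 + 0.49) = 0.6577
Solve Spearman-Brown for n: n = 0.77(1 − 0.6577) / [0.6577(1 − 0.77)] = 1.7424
Items = 1.7424 × 40 ≈ 69.70 → 70

70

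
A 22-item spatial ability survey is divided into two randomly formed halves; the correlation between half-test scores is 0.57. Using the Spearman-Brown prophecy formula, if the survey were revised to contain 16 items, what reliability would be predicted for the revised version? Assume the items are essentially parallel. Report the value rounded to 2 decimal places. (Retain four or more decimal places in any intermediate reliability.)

0.66

First correct the split-half correlation to full-test reliability: r_full = 2 × 0.57 / (1 + 0.57) ≈ 0.7261
Then adjust to 16 items: n = 16/22 = 0.7273
r_new = n·r_full / (1 + (n − 1)·r_full) = 0.5281 / 0.8020 ≈ 0.6585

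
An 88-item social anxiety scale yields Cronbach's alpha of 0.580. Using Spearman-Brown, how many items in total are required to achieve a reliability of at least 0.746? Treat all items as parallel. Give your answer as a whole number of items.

188

Rearranging the Spearman-Brown formula for n,
n = r*(1 − r) / [ r (1 − r*) ]
n = 0.746(1 − 0.580) / [0.580(1 − 0.746)]
n = 0.313320 / 0.147320 ≈ 2.1268
So the test needs 2.1268 × 88 ≈ 187.16 items; rounding up, 188.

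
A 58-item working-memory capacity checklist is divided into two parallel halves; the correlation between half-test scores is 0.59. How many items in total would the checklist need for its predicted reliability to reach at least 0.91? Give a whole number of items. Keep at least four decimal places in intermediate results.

Corrected full-test reliability: r_full = 2 × 0.59 / (1 + 0.59) ≈ 0.7421
n = r_tgt(1 − r_full) / [r_full(1 − r_tgt)] = 0.91 × 0.2579 / (0.7421 × 0.09) ≈ 3.5139
Items = 3.5139 × 58 ≈ 203.81 → 204

204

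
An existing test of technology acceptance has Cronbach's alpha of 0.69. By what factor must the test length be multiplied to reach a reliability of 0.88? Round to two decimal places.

3.29

n = 0.88 × (1 − 0.69) / [ 0.69 × (1 − 0.88) ]
  = 0.2728 / 0.0828 = 3.2947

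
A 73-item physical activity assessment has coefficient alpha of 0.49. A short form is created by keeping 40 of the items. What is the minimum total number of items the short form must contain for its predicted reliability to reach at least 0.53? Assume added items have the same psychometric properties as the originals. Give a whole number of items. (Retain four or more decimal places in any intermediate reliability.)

86

First, r for the 40-item form: n = 40/73 = 0.5479, so r_40 = 0.5479·0.49/(1 + (0.5479 − 1)·0.49) = 0.3449
Length factor from the short form to reach 0.53: n' = 0.53(1 − 0.3449) / [0.3449(1 − 0.53)] ≈ 2.1419
Items = 2.1419 × 40 ≈ 85.68 → 86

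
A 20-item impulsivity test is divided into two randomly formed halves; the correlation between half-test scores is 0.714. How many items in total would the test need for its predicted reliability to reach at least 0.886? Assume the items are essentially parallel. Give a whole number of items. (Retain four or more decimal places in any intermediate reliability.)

r_full = 2(0.714)/(1 + 0.714) = 0.8331
Solve Spearman-Brown for n: n = 0.886(1 − 0.8331) / [0.8331(1 − 0.886)] = 1.5570
Items = 1.5570 × 20 ≈ 31.14 → 32

32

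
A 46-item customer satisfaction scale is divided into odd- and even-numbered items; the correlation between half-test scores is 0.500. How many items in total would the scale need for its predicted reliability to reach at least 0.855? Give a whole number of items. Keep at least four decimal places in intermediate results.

136

Corrected full-test reliability: r_full = 2 × 0.500 / (1 + 0.500) ≈ 0.6667
n = r_tgt(1 − r_full) / [r_full(1 − r_tgt)] = 0.855 × 0.3333 / (0.6667 × 0.145) ≈ 2.9478
Required items = 2.9478 × 46 = 135.60, so 136 items.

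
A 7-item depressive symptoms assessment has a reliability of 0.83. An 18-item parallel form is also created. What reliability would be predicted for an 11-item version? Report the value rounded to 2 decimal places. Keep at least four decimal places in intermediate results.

The 18-item form is not needed; work directly from the 7-item form with n = 11/7 = 1.5714.
r_{11} = n·r / (1 + (n − 1)·r) = 1.3043 / 1.4743 ≈ 0.8847

0.88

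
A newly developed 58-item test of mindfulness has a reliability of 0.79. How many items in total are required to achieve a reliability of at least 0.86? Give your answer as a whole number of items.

95

n = 0.86(1 − 0.79) / [0.79(1 − 0.86)]
n = 0.1806 / 0.1106 ≈ 1.6329
1.6329 × 58 = 94.71 → 95 items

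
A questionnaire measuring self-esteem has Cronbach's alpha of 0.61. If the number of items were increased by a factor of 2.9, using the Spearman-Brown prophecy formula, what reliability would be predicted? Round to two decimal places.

Apply the Spearman-Brown prophecy formula, r' = nr / [1 + (n − 1)r]:
r_new = 2.9·0.61 / [1 + (2.9 − 1)·0.61]
r_new = 1.7690 / 2.1590 ≈ 0.8194

0.82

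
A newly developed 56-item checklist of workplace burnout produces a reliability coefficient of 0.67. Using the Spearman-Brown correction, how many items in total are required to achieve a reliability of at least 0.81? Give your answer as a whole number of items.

Rearranging the Spearman-Brown formula for n,
n = r*(1 − r) / [ r (1 − r*) ]
n = 0.81(1 − 0.67) / [0.67(1 − 0.81)]
  = 0.2673 / 0.1273 = 2.0998
2.0998 × 56 = 117.59 → 118 items

118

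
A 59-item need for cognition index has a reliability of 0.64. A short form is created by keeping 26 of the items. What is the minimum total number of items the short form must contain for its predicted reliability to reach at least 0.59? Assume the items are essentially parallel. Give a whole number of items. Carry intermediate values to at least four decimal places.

First, r for the 26-item form: n = 26/59 = 0.4407, so r_26 = 0.4407·0.64/(1 + (0.4407 − 1)·0.64) = 0.4393
Then solve for n' with r_old = 0.4393, r_target = 0.59: n' = 0.59(1 − 0.4393)/[0.4393(1 − 0.59)] = 1.8367
Items = 1.8367 × 26 ≈ 47.75 → 48

48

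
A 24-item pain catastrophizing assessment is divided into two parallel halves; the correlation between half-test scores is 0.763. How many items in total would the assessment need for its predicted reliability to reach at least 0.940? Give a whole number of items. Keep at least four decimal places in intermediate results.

Corrected full-test reliability: r_full = 2 × 0.763 / (1 + 0.763) ≈ 0.8656
Solve Spearman-Brown for n: n = 0.940(1 − 0.8656) / [0.8656(1 − 0.940)] = 2.4325
Items = 2.4325 × 24 ≈ 58.38 → 59

59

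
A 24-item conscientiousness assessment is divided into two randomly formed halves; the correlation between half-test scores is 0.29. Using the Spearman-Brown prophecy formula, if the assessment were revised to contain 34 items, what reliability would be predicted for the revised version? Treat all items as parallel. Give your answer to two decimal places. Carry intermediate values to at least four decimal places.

0.54

Spearman-Brown correction (n = 2): r_full = 2·0.29/(1 + 0.29) = 0.4496
Length factor from 24 to 34 items: n = 34/24 = 1.4167
r_new = n·r_full / (1 + (n − 1)·r_full) = 0.6369 / 1.1873 ≈ 0.5364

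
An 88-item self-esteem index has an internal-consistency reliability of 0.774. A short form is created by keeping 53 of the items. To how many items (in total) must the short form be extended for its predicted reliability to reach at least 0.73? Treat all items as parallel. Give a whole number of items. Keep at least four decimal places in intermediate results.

First, r for the 53-item form: n = 53/88 = 0.6023, so r_53 = 0.6023·0.774/(1 + (0.6023 − 1)·0.774) = 0.6735
Then solve for n' with r_old = 0.6735, r_target = 0.73: n' = 0.73(1 − 0.6735)/[0.6735(1 − 0.73)] = 1.3107
Total items = 1.3107 × 53 = 69.47, rounded up to 70.

70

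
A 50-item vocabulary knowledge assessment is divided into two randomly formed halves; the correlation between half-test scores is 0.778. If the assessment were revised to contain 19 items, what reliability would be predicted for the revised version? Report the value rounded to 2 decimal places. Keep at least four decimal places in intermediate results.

Spearman-Brown correction (n = 2): r_full = 2·0.778/(1 + 0.778) = 0.8751
Then adjust to 19 items: n = 19/50 = 0.3800
r_new = n·r_full / (1 + (n − 1)·r_full) = 0.3325 / 0.4574 ≈ 0.7269

0.73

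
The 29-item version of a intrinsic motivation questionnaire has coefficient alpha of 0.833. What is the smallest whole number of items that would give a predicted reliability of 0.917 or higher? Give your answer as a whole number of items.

n = [0.917 × 0.167] / [0.833 × 0.083]
n = 0.153139 / 0.069139 ≈ 2.2149
So the test needs 2.2149 × 29 ≈ 64.23 items; rounding up, 65.

65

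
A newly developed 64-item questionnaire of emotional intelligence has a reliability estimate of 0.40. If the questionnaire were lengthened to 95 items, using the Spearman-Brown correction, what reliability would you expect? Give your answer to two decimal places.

n = 95/64 = 1.4844
r_new = (1.4844 × 0.40) / (1 + (1.4844 − 1) × 0.40)
r_new = 0.5938 / 1.1938 ≈ 0.4974

0.50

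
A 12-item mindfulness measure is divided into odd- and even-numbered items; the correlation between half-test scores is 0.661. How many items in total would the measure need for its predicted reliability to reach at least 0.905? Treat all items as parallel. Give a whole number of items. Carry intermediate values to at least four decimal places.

r_full = 2(0.661)/(1 + 0.661) = 0.7959
Solve Spearman-Brown for n: n = 0.905(1 − 0.7959) / [0.7959(1 − 0.905)] = 2.4429
Required items = 2.4429 × 12 = 29.31, so 30 items.

30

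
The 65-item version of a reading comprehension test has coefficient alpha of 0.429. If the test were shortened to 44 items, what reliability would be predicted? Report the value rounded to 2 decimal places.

0.34

Length ratio n = 44/65 = 0.6769
Spearman-Brown: r_new = n·r / (1 + (n − 1)·r)
r_new = 0.6769·0.429 / [1 + (0.6769 − 1)·0.429]
     = 0.2904 / 0.8614 = 0.3371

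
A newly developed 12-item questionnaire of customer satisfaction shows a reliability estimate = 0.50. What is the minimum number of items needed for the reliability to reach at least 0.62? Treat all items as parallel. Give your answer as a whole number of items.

n = 0.62 × (1 − 0.50) / [ 0.50 × (1 − 0.62) ]
n = 0.3100 / 0.1900 ≈ 1.6316
So the test needs 1.6316 × 12 ≈ 19.58 items; rounding up, 20.

20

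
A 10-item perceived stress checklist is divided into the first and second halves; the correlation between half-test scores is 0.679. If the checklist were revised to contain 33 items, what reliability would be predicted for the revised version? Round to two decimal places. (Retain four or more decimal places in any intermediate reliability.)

0.93

First correct the split-half correlation to full-test reliability: r_full = 2 × 0.679 / (1 + 0.679) ≈ 0.8088
Length factor from 10 to 33 items: n = 33/10 = 3.3000
r_new = n·r_full / (1 + (n − 1)·r_full) = 2.6690 / 2.8602 ≈ 0.9332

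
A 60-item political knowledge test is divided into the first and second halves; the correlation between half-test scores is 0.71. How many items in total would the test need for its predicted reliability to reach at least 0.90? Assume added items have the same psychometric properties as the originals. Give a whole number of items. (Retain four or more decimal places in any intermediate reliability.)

Corrected full-test reliability: r_full = 2 × 0.71 / (1 + 0.71) ≈ 0.8304
Solve Spearman-Brown for n: n = 0.90(1 − 0.8304) / [0.8304(1 − 0.90)] = 1.8382
Items = 1.8382 × 60 ≈ 110.29 → 111

111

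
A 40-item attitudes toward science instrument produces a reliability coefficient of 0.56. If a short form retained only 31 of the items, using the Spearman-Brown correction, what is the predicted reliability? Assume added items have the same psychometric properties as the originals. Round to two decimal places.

0.50

Length ratio n = 31/40 = 0.775
Apply the Spearman-Brown prophecy formula, r' = nr / [1 + (n − 1)r]:
r_new = 0.775·0.56 / [1 + (0.775 − 1)·0.56]
     = 0.4340 / 0.8740 = 0.4966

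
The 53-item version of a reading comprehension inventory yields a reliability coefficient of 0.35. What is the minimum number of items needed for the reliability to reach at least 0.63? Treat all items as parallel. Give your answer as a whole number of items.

168

Invert Spearman-Brown to solve for n:
n = r*(1 − r) / [ r (1 − r*) ]
n = 0.63 × (1 − 0.35) / [ 0.35 × (1 − 0.63) ]
n = 0.4095 / 0.1295 ≈ 3.1622
Items needed = n × 53 = 3.1622 × 53 ≈ 167.60 → round up to 168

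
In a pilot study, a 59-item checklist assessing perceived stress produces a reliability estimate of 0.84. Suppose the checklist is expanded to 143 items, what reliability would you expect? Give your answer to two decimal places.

0.93

Length ratio n = 143/59 = 2.4237
Apply the Spearman-Brown prophecy formula, r' = nr / [1 + (n − 1)r]:
r_new = 2.4237·0.84 / [1 + (2.4237 − 1)·0.84]
r_new = 2.0359 / 2.1959 ≈ 0.9271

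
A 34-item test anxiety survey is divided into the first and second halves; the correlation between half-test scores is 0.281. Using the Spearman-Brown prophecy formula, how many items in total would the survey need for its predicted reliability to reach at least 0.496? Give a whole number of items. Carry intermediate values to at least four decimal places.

r_full = 2(0.281)/(1 + 0.281) = 0.4387
Solve Spearman-Brown for n: n = 0.496(1 − 0.4387) / [0.4387(1 − 0.496)] = 1.2592
Required items = 1.2592 × 34 = 42.81, so 43 items.

43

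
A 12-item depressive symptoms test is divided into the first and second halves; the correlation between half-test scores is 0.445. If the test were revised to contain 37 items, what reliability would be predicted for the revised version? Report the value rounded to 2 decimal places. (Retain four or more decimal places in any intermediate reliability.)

0.83

Spearman-Brown correction (n = 2): r_full = 2·0.445/(1 + 0.445) = 0.6159
Then adjust to 37 items: n = 37/12 = 3.0833
r_new = n·r_full / (1 + (n − 1)·r_full) = 1.8990 / 2.2831 ≈ 0.8318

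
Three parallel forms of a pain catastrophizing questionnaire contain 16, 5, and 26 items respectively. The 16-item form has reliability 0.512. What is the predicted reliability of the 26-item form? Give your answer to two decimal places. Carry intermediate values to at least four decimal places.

The 5-item form is not needed; work directly from the 16-item form with n = 26/16 = 1.6250.
r_{26} = n·r / (1 + (n − 1)·r) = 0.8320 / 1.3200 ≈ 0.6303

0.63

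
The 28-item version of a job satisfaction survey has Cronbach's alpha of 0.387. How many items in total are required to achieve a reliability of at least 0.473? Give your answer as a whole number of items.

n = 0.473 × (1 − 0.387) / [ 0.387 × (1 − 0.473) ]
n = 0.289949 / 0.203949 ≈ 1.4217
Items needed = n × 28 = 1.4217 × 28 ≈ 39.81 → round up to 40

40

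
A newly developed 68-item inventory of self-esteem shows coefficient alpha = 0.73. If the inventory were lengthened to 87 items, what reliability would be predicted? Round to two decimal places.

Length ratio n = 87/68 = 1.2794
r_new = (1.2794 × 0.73) / (1 + (1.2794 − 1) × 0.73)
r_new = 0.9340 / 1.2040 ≈ 0.7757

0.78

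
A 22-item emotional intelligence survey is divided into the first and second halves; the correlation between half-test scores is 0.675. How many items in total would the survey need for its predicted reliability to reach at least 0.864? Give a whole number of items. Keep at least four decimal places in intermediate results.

Corrected full-test reliability: r_full = 2 × 0.675 / (1 + 0.675) ≈ 0.8060
Solve Spearman-Brown for n: n = 0.864(1 − 0.8060) / [0.8060(1 − 0.864)] = 1.5291
Items = 1.5291 × 22 ≈ 33.64 → 34

34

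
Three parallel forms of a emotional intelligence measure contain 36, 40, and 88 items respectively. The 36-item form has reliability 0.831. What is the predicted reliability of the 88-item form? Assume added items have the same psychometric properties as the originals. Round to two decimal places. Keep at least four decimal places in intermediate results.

The 40-item form is not needed; work directly from the 36-item form with n = 88/36 = 2.4444.
r_{88} = n·r / (1 + (n − 1)·r) = 2.0313 / 2.2003 ≈ 0.9232

0.92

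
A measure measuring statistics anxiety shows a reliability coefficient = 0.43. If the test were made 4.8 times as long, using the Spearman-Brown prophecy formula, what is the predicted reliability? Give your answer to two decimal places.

r_new = 4.8·0.43 / [1 + (4.8 − 1)·0.43]
     = 2.0640 / 2.6340 = 0.7836

0.78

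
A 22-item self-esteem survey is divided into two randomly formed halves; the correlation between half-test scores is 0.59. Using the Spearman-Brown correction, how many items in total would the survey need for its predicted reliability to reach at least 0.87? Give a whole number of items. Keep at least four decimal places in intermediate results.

52

r_full = 2(0.59)/(1 + 0.59) = 0.7421
Solve Spearman-Brown for n: n = 0.87(1 − 0.7421) / [0.7421(1 − 0.87)] = 2.3258
Required items = 2.3258 × 22 = 51.17, so 52 items.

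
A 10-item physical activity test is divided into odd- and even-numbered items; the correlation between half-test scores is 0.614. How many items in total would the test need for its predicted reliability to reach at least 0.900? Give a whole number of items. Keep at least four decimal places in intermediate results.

29

r_full = 2(0.614)/(1 + 0.614) = 0.7608
Solve Spearman-Brown for n: n = 0.900(1 − 0.7608) / [0.7608(1 − 0.900)] = 2.8297
Required items = 2.8297 × 10 = 28.30, so 29 items.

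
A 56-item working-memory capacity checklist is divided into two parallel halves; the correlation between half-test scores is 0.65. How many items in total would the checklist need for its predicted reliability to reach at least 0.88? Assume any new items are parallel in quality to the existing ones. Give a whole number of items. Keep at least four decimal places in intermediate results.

r_full = 2(0.65)/(1 + 0.65) = 0.7879
n = r_tgt(1 − r_full) / [r_full(1 − r_tgt)] = 0.88 × 0.2121 / (0.7879 × 0.12) ≈ 1.9741
Items = 1.9741 × 56 ≈ 110.55 → 111

111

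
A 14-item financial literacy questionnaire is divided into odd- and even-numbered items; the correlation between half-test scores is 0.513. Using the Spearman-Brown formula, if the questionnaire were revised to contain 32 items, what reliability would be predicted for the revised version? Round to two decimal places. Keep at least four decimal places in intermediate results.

0.83

Full-test reliability from the split-half r: r_full = 2(0.513)/(1 + 0.513) = 0.6781
Then adjust to 32 items: n = 32/14 = 2.2857
r_new = n·r_full / (1 + (n − 1)·r_full) = 1.5499 / 1.8718 ≈ 0.8280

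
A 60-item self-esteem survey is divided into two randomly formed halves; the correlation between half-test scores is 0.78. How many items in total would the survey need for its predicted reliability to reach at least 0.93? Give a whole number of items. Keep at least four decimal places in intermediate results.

113

Corrected full-test reliability: r_full = 2 × 0.78 / (1 + 0.78) ≈ 0.8764
n = r_tgt(1 − r_full) / [r_full(1 − r_tgt)] = 0.93 × 0.1236 / (0.8764 × 0.07) ≈ 1.8737
Required items = 1.8737 × 60 = 112.42, so 113 items.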